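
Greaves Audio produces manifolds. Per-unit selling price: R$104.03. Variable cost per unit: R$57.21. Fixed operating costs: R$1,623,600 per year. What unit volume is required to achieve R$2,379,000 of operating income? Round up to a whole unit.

Each unit contributes R$104.03 − R$57.21 = R$46.82.
Units = (FC + target) / CM = (R$1,623,600 + R$2,379,000) / R$46.82 = 85,489.11, so 85,490 manifolds.

85,490 manifolds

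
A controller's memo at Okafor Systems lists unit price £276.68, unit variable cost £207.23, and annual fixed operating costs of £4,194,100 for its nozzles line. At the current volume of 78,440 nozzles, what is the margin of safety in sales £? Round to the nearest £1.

£4,994,016

Each unit contributes £276.68 − £207.23 = £69.45. Break-even units = £4,194,100 ÷ £69.45 = 60,390.21; break-even revenue = 60,390.21 × £276.68 = £16,708,762.97.
Actual sales revenue = 78,440 × £276.68 = £21,702,779.20.
Margin of safety = £21,702,779.20 − £16,708,762.97 = £4,994,016.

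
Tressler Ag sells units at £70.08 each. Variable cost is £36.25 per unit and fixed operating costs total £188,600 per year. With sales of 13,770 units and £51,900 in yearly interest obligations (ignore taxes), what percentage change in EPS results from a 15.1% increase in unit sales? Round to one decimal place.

Total contribution margin = 13,770 × £33.83 = £465,839.10.
Operating income = contribution − fixed costs = £465,839.10 − £188,600 = £277,239.10.
Interest = £51,900.00, so EBIT − I = £225,339.10.
Degree of combined leverage = contribution ÷ (EBIT − I) = £465,839.10 ÷ £225,339.10 = 2.0673.
%ΔEPS = DCL × %ΔSales = 2.0673 × +15.1% = +31.2%.

+31.2%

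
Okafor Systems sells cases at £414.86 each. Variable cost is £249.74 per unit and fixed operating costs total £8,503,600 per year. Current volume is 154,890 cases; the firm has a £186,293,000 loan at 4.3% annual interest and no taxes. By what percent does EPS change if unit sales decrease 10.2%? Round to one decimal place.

-28.8%

Total contribution margin = 154,890 × £165.12 = £25,575,436.80.
EBIT = £25,575,436.80 − £8,503,600 = £17,071,836.80.
After interest of £8,010,599.00, pre-tax earnings = £9,061,237.80.
DCL = total CM / (EBIT − I) = £25,575,436.80 / £9,061,237.80 = 2.8225.
EPS therefore changes by 2.8225 × (-10.2%) = -28.8%.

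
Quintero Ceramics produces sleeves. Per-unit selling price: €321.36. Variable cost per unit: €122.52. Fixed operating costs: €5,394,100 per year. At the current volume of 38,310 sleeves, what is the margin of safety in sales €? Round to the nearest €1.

€3,593,498

Each unit contributes €321.36 − €122.52 = €198.84. Break-even units = €5,394,100 ÷ €198.84 = 27,127.84; break-even revenue = 27,127.84 × €321.36 = €8,717,803.14.
Actual sales revenue = 38,310 × €321.36 = €12,311,301.60.
Margin of safety = €12,311,301.60 − €8,717,803.14 = €3,593,498.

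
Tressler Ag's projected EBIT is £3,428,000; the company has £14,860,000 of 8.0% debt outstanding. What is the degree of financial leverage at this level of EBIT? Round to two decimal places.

Annual interest charges come to £1,188,800.00.
DFL = EBIT ÷ (EBIT − I) = £3,428,000 ÷ (£3,428,000 − £1,188,800.00) = £3,428,000 ÷ £2,239,200.00 = 1.5309.

1.53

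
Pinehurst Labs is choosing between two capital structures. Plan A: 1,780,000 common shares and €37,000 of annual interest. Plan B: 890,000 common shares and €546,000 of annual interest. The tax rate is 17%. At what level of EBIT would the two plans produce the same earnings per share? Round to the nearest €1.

€1,055,000

Set EPS_A = EPS_B: (EBIT − €37,000)(1 − 0.17) ÷ 1,780,000 = (EBIT − €546,000)(1 − 0.17) ÷ 890,000.
The (1 − t) factor cancels: (EBIT − 37,000) × 890,000 = (EBIT − 546,000) × 1,780,000.
Solving, EBIT = (546,000·1,780,000 − 37,000·890,000) / (1,780,000 − 890,000) = 938,950,000,000 / 890,000 = 1,055,000.00.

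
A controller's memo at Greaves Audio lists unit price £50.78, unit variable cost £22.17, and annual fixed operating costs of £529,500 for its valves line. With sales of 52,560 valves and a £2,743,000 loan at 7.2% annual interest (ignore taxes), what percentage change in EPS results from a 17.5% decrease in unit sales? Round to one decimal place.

-33.9%

Total contribution margin = 52,560 × £28.61 = £1,503,741.60.
Operating income = contribution − fixed costs = £1,503,741.60 − £529,500 = £974,241.60.
After interest of £197,496.00, pre-tax earnings = £776,745.60.
Degree of combined leverage = contribution ÷ (EBIT − I) = £1,503,741.60 ÷ £776,745.60 = 1.9360.
EPS therefore changes by 1.9360 × (-17.5%) = -33.9%.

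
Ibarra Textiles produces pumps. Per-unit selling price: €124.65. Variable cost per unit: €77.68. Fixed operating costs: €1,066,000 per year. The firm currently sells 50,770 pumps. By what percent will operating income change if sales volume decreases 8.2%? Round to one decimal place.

-14.8%

Contribution at this volume is 50,770 × €46.97 = €2,384,666.90.
EBIT = €2,384,666.90 − €1,066,000 = €1,318,666.90.
Degree of operating leverage = €2,384,666.90 / €1,318,666.90 = 1.8084.
Operating income changes by 1.8084 × -8.2% = -14.8%.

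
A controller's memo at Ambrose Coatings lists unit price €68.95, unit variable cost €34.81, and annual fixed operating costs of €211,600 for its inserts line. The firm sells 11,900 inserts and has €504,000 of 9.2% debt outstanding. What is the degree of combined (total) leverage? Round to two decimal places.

2.74

Contribution at this volume is 11,900 × €34.14 = €406,266.00.
Subtracting fixed costs: EBIT = €406,266.00 − €211,600 = €194,666.00. Interest = €46,368.00.
DOL = €406,266.00 ÷ €194,666.00 = 2.0870; DFL = €194,666.00 ÷ €148,298.00 = 1.3127.
Combined leverage = 2.0870 × 1.3127 = 2.7396.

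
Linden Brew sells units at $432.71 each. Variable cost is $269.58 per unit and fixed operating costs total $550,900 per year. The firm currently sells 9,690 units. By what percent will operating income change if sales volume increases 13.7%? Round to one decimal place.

Contribution at this volume is 9,690 × $163.13 = $1,580,729.70.
EBIT = $1,580,729.70 − $550,900 = $1,029,829.70.
DOL = contribution ÷ EBIT = $1,580,729.70 ÷ $1,029,829.70 = 1.5349.
%ΔEBIT = DOL × %ΔSales = 1.5349 × +13.7% = +21.0%.

+21.0%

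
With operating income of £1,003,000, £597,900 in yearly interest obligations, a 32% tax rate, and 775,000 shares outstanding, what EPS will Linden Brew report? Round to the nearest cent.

£0.36

Pre-tax income = £1,003,000 − £597,900.00 = £405,100.00.
After tax at 32%: net income = £405,100.00 × 0.68 = £275,468.00.
Per share: £275,468.00 / 775,000 shares = £0.36.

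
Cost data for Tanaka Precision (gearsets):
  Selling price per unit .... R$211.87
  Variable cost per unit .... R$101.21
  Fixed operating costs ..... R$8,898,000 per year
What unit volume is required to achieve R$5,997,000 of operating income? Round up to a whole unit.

134,602 gearsets

Unit CM = price − variable cost = R$211.87 − R$101.21 = R$110.66.
Units = (FC + target) / CM = (R$8,898,000 + R$5,997,000) / R$110.66 = 134,601.48, so 134,602 gearsets.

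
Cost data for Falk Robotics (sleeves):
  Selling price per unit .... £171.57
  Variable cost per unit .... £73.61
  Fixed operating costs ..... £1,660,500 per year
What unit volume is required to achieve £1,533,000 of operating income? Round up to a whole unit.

Unit CM = price − variable cost = £171.57 − £73.61 = £97.96.
Units = (FC + target) / CM = (£1,660,500 + £1,533,000) / £97.96 = 32,600.04, so 32,601 sleeves.

32,601 sleeves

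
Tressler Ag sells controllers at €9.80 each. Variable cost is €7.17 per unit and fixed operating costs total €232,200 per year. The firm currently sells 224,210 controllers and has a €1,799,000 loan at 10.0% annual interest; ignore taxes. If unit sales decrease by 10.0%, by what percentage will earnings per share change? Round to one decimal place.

-33.2%

Total contribution margin = 224,210 × €2.63 = €589,672.30.
EBIT = €589,672.30 − €232,200 = €357,472.30.
Interest = €179,900.00, so EBIT − I = €177,572.30.
DCL = total CM / (EBIT − I) = €589,672.30 / €177,572.30 = 3.3207.
%ΔEPS = DCL × %ΔSales = 3.3207 × -10.0% = -33.2%.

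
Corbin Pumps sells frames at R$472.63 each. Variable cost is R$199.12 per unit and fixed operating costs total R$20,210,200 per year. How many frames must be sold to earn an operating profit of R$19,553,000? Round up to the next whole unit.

Unit CM = price − variable cost = R$472.63 − R$199.12 = R$273.51.
Units = (FC + target) / CM = (R$20,210,200 + R$19,553,000) / R$273.51 = 145,381.16, so 145,382 frames.

145,382 frames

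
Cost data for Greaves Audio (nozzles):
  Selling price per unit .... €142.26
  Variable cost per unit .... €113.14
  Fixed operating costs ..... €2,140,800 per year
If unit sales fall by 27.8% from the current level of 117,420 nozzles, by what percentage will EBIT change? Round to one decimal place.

Total contribution margin = 117,420 × €29.12 = €3,419,270.40.
EBIT = €3,419,270.40 − €2,140,800 = €1,278,470.40.
Degree of operating leverage = €3,419,270.40 / €1,278,470.40 = 2.6745.
%ΔEBIT = DOL × %ΔSales = 2.6745 × -27.8% = -74.4%.

-74.4%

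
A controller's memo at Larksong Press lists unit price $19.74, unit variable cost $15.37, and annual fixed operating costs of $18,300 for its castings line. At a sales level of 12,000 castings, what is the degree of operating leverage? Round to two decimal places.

Contribution at this volume is 12,000 × $4.37 = $52,440.00.
EBIT = $52,440.00 − $18,300 = $34,140.00.
Degree of operating leverage = $52,440.00 / $34,140.00 = 1.5360.

1.54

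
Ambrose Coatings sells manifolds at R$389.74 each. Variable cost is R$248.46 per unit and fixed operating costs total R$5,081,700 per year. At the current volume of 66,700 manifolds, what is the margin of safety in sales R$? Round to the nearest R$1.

Each unit contributes R$389.74 − R$248.46 = R$141.28. Break-even units = R$5,081,700 ÷ R$141.28 = 35,969.00; break-even revenue = 35,969.00 × R$389.74 = R$14,018,557.18.
Current sales = 66,700 × R$389.74 = R$25,995,658.00.
Margin of safety = R$25,995,658.00 − R$14,018,557.18 = R$11,977,101.

R$11,977,101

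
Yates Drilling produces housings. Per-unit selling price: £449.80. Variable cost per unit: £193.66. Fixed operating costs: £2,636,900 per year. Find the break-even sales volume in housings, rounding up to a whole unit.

Unit CM = price − variable cost = £449.80 − £193.66 = £256.14.
Break-even Q = £2,636,900 / £256.14 = 10,294.76 → 10,295 housings.

10,295 housings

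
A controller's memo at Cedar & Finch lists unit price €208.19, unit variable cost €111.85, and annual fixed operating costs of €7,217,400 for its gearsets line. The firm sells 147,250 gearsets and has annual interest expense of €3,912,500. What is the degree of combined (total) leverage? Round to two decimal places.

At 147,250 units, contribution = 147,250 × €96.34 = €14,186,065.00.
EBIT = €14,186,065.00 − €7,217,400 = €6,968,665.00. Interest = €3,912,500.00, so EBIT − I = €3,056,165.00.
Degree of total leverage = total CM / (EBIT − interest) = €14,186,065.00 / €3,056,165.00 = 4.6418.

4.64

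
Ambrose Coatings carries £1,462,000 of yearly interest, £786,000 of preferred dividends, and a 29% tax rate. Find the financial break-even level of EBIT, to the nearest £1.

Grossing the preferred dividend up to pre-tax terms: £786,000 / (1 − 0.29) = £1,107,042.25.
Financial break-even EBIT = interest + D_p ÷ (1 − t) = £1,462,000 + £1,107,042.25 = £2,569,042.25.

£2,569,042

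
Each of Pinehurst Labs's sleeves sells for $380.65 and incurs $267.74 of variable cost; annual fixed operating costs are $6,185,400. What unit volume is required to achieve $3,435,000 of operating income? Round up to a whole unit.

85,205 sleeves

Contribution margin per unit = $380.65 − $267.74 = $112.91.
Need Q such that Q × $112.91 − $6,185,400 = $3,435,000, i.e. Q = $9,620,400 / $112.91 = 85,204.14 → 85,205.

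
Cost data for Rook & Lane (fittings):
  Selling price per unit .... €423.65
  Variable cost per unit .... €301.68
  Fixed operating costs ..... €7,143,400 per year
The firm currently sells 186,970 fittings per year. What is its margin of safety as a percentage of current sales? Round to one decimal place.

68.7%

Unit CM = price − variable cost = €423.65 − €301.68 = €121.97. Break-even units = €7,143,400 ÷ €121.97 = 58,566.86; break-even revenue = 58,566.86 × €423.65 = €24,811,850.54.
Current sales = 186,970 × €423.65 = €79,209,840.50.
Margin of safety = (€79,209,840.50 − €24,811,850.54) ÷ €79,209,840.50 = 68.7%.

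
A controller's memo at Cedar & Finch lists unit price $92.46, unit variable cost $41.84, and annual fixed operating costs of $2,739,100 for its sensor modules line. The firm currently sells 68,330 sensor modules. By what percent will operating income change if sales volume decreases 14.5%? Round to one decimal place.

-69.7%

Contribution at this volume is 68,330 × $50.62 = $3,458,864.60.
Subtracting fixed costs: EBIT = $3,458,864.60 − $2,739,100 = $719,764.60.
Degree of operating leverage = $3,458,864.60 / $719,764.60 = 4.8055.
%ΔEBIT = DOL × %ΔSales = 4.8055 × -14.5% = -69.7%.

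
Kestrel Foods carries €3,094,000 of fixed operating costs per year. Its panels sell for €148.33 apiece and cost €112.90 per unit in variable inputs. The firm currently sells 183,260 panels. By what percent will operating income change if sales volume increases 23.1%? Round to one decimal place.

+44.1%

Contribution at this volume is 183,260 × €35.43 = €6,492,901.80.
EBIT = €6,492,901.80 − €3,094,000 = €3,398,901.80.
Degree of operating leverage = €6,492,901.80 / €3,398,901.80 = 1.9103.
%ΔEBIT = DOL × %ΔSales = 1.9103 × +23.1% = +44.1%.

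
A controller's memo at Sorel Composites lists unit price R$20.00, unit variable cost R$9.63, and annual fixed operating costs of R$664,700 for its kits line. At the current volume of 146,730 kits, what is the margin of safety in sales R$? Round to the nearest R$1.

R$1,652,633

Unit CM = price − variable cost = R$20.00 − R$9.63 = R$10.37. Break-even units = R$664,700 ÷ R$10.37 = 64,098.36; break-even revenue = 64,098.36 × R$20.00 = R$1,281,967.21.
Current sales = 146,730 × R$20.00 = R$2,934,600.00.
Margin of safety = R$2,934,600.00 − R$1,281,967.21 = R$1,652,633.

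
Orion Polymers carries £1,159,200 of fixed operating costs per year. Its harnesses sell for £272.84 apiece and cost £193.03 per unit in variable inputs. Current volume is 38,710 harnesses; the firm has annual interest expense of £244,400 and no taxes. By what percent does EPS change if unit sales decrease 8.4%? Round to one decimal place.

Contribution at this volume is 38,710 × £79.81 = £3,089,445.10.
Subtracting fixed costs: EBIT = £3,089,445.10 − £1,159,200 = £1,930,245.10.
After interest of £244,400.00, pre-tax earnings = £1,685,845.10.
DCL = total CM / (EBIT − I) = £3,089,445.10 / £1,685,845.10 = 1.8326.
%ΔEPS = DCL × %ΔSales = 1.8326 × -8.4% = -15.4%.

-15.4%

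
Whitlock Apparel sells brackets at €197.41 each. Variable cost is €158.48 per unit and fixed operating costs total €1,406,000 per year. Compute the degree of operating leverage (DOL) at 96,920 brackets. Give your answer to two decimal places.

Contribution at this volume is 96,920 × €38.93 = €3,773,095.60.
Subtracting fixed costs: EBIT = €3,773,095.60 − €1,406,000 = €2,367,095.60.
Degree of operating leverage = €3,773,095.60 / €2,367,095.60 = 1.5940.

1.59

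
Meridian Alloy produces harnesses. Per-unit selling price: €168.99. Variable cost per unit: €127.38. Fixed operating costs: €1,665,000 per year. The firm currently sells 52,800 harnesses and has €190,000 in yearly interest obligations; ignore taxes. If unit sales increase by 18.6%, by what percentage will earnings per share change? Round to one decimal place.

+119.5%

At 52,800 units, contribution = 52,800 × €41.61 = €2,197,008.00.
EBIT = €2,197,008.00 − €1,665,000 = €532,008.00.
After interest of €190,000.00, pre-tax earnings = €342,008.00.
Degree of combined leverage = contribution ÷ (EBIT − I) = €2,197,008.00 ÷ €342,008.00 = 6.4238.
%ΔEPS = DCL × %ΔSales = 6.4238 × +18.6% = +119.5%.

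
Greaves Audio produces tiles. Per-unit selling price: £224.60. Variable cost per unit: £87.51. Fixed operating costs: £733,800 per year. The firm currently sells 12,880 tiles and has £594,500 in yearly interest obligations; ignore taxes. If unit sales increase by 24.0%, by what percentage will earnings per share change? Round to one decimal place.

+96.9%

At 12,880 units, contribution = 12,880 × £137.09 = £1,765,719.20.
EBIT = £1,765,719.20 − £733,800 = £1,031,919.20.
Interest = £594,500.00, so EBIT − I = £437,419.20.
DCL = total CM / (EBIT − I) = £1,765,719.20 / £437,419.20 = 4.0367.
%ΔEPS = DCL × %ΔSales = 4.0367 × +24.0% = +96.9%.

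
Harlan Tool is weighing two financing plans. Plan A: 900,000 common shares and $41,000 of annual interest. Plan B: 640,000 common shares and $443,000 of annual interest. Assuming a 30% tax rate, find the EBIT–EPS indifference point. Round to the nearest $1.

$1,432,538

At indifference, (EBIT − 41,000)(1 − t)/900,000 = (EBIT − 443,000)(1 − t)/640,000.
Cancelling (1 − t) and cross-multiplying: 640,000·(EBIT − 41,000) = 900,000·(EBIT − 443,000).
EBIT × (900,000 − 640,000) = 443,000 × 900,000 − 41,000 × 640,000 = 372,460,000,000, so EBIT = 372,460,000,000 ÷ 260,000 = 1,432,538.46.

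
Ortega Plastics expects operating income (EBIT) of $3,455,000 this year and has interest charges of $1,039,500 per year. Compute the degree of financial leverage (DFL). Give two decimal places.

Interest = $1,039,500.00.
DFL = EBIT ÷ (EBIT − I) = $3,455,000 ÷ ($3,455,000 − $1,039,500.00) = $3,455,000 ÷ $2,415,500.00 = 1.4303.

1.43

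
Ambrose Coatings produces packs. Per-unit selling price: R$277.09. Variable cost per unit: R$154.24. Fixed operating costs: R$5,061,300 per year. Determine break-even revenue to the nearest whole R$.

CM per unit = R$277.09 − R$154.24 = R$122.85; CM ratio = R$122.85 / R$277.09 = 0.4434.
Break-even revenue = fixed costs × price ÷ CM = R$5,061,300 × R$277.09 ÷ R$122.85 = R$11,415,837.

R$11,415,837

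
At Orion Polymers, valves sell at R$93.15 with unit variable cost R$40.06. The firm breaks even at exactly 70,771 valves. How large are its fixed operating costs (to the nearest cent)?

R$3,757,232.39

Unit CM = price − variable cost = R$93.15 − R$40.06 = R$53.09.
Fixed costs = break-even units × CM = 70,771 × R$53.09 = R$3,757,232.39.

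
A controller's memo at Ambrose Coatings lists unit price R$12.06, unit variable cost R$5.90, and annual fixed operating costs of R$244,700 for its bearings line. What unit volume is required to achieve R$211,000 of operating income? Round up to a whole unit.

73,978 bearings

Unit CM = price − variable cost = R$12.06 − R$5.90 = R$6.16.
Units = (FC + target) / CM = (R$244,700 + R$211,000) / R$6.16 = 73,977.27, so 73,978 bearings.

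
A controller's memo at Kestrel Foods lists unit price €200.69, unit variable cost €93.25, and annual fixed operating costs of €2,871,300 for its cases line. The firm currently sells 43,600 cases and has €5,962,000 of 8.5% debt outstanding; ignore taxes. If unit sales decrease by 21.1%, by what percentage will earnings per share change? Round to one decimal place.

-75.7%

At 43,600 units, contribution = 43,600 × €107.44 = €4,684,384.00.
Operating income = contribution − fixed costs = €4,684,384.00 − €2,871,300 = €1,813,084.00.
After interest of €506,770.00, pre-tax earnings = €1,306,314.00.
DCL = total CM / (EBIT − I) = €4,684,384.00 / €1,306,314.00 = 3.5860.
EPS therefore changes by 3.5860 × (-21.1%) = -75.7%.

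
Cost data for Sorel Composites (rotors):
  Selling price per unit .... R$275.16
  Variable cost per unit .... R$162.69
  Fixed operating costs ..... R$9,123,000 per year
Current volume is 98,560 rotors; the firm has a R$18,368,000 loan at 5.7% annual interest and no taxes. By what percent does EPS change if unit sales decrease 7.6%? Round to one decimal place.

At 98,560 units, contribution = 98,560 × R$112.47 = R$11,085,043.20.
Operating income = contribution − fixed costs = R$11,085,043.20 − R$9,123,000 = R$1,962,043.20.
After interest of R$1,046,976.00, pre-tax earnings = R$915,067.20.
DCL = total CM / (EBIT − I) = R$11,085,043.20 / R$915,067.20 = 12.1139.
%ΔEPS = DCL × %ΔSales = 12.1139 × -7.6% = -92.1%.

-92.1%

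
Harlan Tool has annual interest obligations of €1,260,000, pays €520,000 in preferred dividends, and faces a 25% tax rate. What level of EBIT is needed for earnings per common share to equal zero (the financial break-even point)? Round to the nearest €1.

Preferred dividends are paid after tax, so their pre-tax equivalent is €520,000 ÷ (1 − 0.25) = €693,333.33.
EPS = 0 when EBIT covers interest plus the pre-tax preferred burden: €1,260,000 + €693,333.33 = €1,953,333.33.

€1,953,333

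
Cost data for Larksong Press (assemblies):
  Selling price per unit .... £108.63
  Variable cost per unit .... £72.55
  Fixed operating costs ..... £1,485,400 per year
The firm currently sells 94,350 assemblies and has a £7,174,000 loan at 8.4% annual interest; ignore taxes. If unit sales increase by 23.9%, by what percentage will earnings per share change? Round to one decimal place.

Total contribution margin = 94,350 × £36.08 = £3,404,148.00.
Operating income = contribution − fixed costs = £3,404,148.00 − £1,485,400 = £1,918,748.00.
After interest of £602,616.00, pre-tax earnings = £1,316,132.00.
Degree of combined leverage = contribution ÷ (EBIT − I) = £3,404,148.00 ÷ £1,316,132.00 = 2.5865.
EPS therefore changes by 2.5865 × (+23.9%) = +61.8%.

+61.8%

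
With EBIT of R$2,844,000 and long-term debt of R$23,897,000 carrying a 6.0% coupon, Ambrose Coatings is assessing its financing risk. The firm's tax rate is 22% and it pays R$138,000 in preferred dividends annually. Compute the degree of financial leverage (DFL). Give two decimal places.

Interest = R$1,433,820.00.
Pre-tax preferred-dividend burden = R$138,000 ÷ (1 − 0.22) = R$176,923.08.
DFL = EBIT ÷ [EBIT − I − D_p/(1−t)] = R$2,844,000 ÷ [R$2,844,000 − R$1,433,820.00 − R$176,923.08] = R$2,844,000 ÷ R$1,233,256.92 = 2.3061.

2.31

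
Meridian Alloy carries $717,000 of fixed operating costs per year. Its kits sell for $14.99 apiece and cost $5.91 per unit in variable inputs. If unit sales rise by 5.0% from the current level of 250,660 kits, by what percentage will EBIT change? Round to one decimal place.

Contribution at this volume is 250,660 × $9.08 = $2,275,992.80.
Subtracting fixed costs: EBIT = $2,275,992.80 − $717,000 = $1,558,992.80.
So DOL = total CM / EBIT = $2,275,992.80 / $1,558,992.80 = 1.4599.
Operating income changes by 1.4599 × +5.0% = +7.3%.

+7.3%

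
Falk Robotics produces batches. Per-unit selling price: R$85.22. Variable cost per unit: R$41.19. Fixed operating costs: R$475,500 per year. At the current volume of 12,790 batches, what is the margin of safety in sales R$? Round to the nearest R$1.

R$169,634

Unit CM = price − variable cost = R$85.22 − R$41.19 = R$44.03. Break-even units = R$475,500 ÷ R$44.03 = 10,799.45; break-even revenue = 10,799.45 × R$85.22 = R$920,329.55.
Actual sales revenue = 12,790 × R$85.22 = R$1,089,963.80.
Margin of safety = R$1,089,963.80 − R$920,329.55 = R$169,634.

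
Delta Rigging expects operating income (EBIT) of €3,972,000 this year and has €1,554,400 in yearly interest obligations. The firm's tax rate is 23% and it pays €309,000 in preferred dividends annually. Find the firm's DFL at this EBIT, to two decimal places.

1.97

Interest = €1,554,400.00.
Pre-tax preferred-dividend burden = €309,000 ÷ (1 − 0.23) = €401,298.70.
DFL = EBIT ÷ [EBIT − I − D_p/(1−t)] = €3,972,000 ÷ [€3,972,000 − €1,554,400.00 − €401,298.70] = €3,972,000 ÷ €2,016,301.30 = 1.9699.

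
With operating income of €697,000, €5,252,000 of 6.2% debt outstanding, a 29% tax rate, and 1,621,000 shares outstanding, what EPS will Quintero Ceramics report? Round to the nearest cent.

€0.16

Pre-tax income = €697,000 − €325,624.00 = €371,376.00.
After tax at 29%: net income = €371,376.00 × 0.71 = €263,676.96.
Per share: €263,676.96 / 1,621,000 shares = €0.16.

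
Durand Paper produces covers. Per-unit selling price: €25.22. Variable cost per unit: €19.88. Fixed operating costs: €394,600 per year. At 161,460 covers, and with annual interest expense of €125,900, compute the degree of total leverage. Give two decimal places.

Total contribution margin = 161,460 × €5.34 = €862,196.40.
EBIT = €862,196.40 − €394,600 = €467,596.40. Interest = €125,900.00, so EBIT − I = €341,696.40.
Degree of total leverage = total CM / (EBIT − interest) = €862,196.40 / €341,696.40 = 2.5233.

2.52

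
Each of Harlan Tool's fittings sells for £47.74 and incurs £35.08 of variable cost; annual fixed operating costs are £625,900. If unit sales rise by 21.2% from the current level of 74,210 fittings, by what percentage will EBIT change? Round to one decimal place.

+63.5%

Contribution at this volume is 74,210 × £12.66 = £939,498.60.
EBIT = £939,498.60 − £625,900 = £313,598.60.
So DOL = total CM / EBIT = £939,498.60 / £313,598.60 = 2.9959.
%ΔEBIT = DOL × %ΔSales = 2.9959 × +21.2% = +63.5%.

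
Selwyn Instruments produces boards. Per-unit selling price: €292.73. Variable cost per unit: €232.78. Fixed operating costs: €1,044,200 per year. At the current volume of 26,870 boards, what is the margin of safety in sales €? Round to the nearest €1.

Unit CM = price − variable cost = €292.73 − €232.78 = €59.95. Break-even units = €1,044,200 ÷ €59.95 = 17,417.85; break-even revenue = 17,417.85 × €292.73 = €5,098,726.71.
Actual sales revenue = 26,870 × €292.73 = €7,865,655.10.
Margin of safety = €7,865,655.10 − €5,098,726.71 = €2,766,928.

€2,766,928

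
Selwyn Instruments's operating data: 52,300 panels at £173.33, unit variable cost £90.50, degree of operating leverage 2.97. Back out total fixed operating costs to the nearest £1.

£2,873,420

At 52,300 units, contribution = 52,300 × £82.83 = £4,332,009.00.
Since DOL = CM ÷ EBIT, EBIT = £4,332,009.00 ÷ 2.97 = £1,458,588.89.
Fixed costs = CM − EBIT = £4,332,009.00 − £1,458,588.89 = £2,873,420.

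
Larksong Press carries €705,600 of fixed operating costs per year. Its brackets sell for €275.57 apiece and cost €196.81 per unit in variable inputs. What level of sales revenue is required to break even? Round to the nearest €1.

€2,468,794

Contribution margin per unit = €275.57 − €196.81 = €78.76, a CM ratio of €78.76 ÷ €275.57 = 0.2858.
Break-even sales = FC ÷ CM ratio = €705,600 × €275.57 / €78.76 = €2,468,794.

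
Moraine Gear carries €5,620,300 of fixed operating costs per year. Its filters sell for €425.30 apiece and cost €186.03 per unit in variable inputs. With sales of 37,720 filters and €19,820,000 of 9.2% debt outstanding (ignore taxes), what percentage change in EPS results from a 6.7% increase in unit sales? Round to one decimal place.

At 37,720 units, contribution = 37,720 × €239.27 = €9,025,264.40.
EBIT = €9,025,264.40 − €5,620,300 = €3,404,964.40.
After interest of €1,823,440.00, pre-tax earnings = €1,581,524.40.
DCL = total CM / (EBIT − I) = €9,025,264.40 / €1,581,524.40 = 5.7067.
%ΔEPS = DCL × %ΔSales = 5.7067 × +6.7% = +38.2%.

+38.2%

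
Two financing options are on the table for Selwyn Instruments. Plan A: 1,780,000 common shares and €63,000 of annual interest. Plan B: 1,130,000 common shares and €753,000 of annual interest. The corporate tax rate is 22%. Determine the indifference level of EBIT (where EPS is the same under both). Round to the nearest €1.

At indifference, (EBIT − 63,000)(1 − t)/1,780,000 = (EBIT − 753,000)(1 − t)/1,130,000.
The (1 − t) factor cancels: (EBIT − 63,000) × 1,130,000 = (EBIT − 753,000) × 1,780,000.
Solving, EBIT = (753,000·1,780,000 − 63,000·1,130,000) / (1,780,000 − 1,130,000) = 1,269,150,000,000 / 650,000 = 1,952,538.46.

€1,952,538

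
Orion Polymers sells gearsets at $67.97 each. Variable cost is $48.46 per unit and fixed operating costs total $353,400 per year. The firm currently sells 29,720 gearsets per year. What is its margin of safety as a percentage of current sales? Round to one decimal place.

39.1%

Each unit contributes $67.97 − $48.46 = $19.51. Break-even units = $353,400 ÷ $19.51 = 18,113.79; break-even revenue = 18,113.79 × $67.97 = $1,231,194.16.
Current sales = 29,720 × $67.97 = $2,020,068.40.
Margin of safety = ($2,020,068.40 − $1,231,194.16) ÷ $2,020,068.40 = 39.1%.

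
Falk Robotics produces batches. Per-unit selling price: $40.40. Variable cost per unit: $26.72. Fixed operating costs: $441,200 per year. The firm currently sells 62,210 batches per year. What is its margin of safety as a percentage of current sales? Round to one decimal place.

Contribution margin per unit = $40.40 − $26.72 = $13.68. Break-even units = $441,200 ÷ $13.68 = 32,251.46; break-even revenue = 32,251.46 × $40.40 = $1,302,959.06.
Current sales = 62,210 × $40.40 = $2,513,284.00.
Margin of safety = ($2,513,284.00 − $1,302,959.06) ÷ $2,513,284.00 = 48.2%.

48.2%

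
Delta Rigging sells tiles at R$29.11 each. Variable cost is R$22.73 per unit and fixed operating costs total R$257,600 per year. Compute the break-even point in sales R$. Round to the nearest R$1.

CM per unit = R$29.11 − R$22.73 = R$6.38; CM ratio = R$6.38 / R$29.11 = 0.2192.
Break-even sales = FC ÷ CM ratio = R$257,600 × R$29.11 / R$6.38 = R$1,175,350.

R$1,175,350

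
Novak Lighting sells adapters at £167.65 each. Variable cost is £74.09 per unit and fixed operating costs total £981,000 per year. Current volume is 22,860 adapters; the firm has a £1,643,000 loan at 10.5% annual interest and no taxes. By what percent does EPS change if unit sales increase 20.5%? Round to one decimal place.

At 22,860 units, contribution = 22,860 × £93.56 = £2,138,781.60.
EBIT = £2,138,781.60 − £981,000 = £1,157,781.60.
After interest of £172,515.00, pre-tax earnings = £985,266.60.
Degree of combined leverage = contribution ÷ (EBIT − I) = £2,138,781.60 ÷ £985,266.60 = 2.1708.
%ΔEPS = DCL × %ΔSales = 2.1708 × +20.5% = +44.5%.

+44.5%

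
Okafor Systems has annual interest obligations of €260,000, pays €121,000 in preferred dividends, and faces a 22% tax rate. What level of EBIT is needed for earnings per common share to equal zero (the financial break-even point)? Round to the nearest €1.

€415,128

Preferred dividends are paid after tax, so their pre-tax equivalent is €121,000 ÷ (1 − 0.22) = €155,128.21.
Financial break-even EBIT = interest + D_p ÷ (1 − t) = €260,000 + €155,128.21 = €415,128.21.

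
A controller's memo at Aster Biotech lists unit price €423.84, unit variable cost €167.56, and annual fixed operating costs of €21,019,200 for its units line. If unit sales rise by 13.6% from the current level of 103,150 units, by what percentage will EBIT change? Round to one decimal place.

+66.4%

Total contribution margin = 103,150 × €256.28 = €26,435,282.00.
Operating income = contribution − fixed costs = €26,435,282.00 − €21,019,200 = €5,416,082.00.
DOL = contribution ÷ EBIT = €26,435,282.00 ÷ €5,416,082.00 = 4.8809.
%ΔEBIT = DOL × %ΔSales = 4.8809 × +13.6% = +66.4%.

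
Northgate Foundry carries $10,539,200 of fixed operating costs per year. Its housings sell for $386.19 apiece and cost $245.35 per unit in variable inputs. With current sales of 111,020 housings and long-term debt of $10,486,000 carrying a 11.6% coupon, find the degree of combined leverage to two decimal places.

Total contribution margin = 111,020 × $140.84 = $15,636,056.80.
EBIT = $15,636,056.80 − $10,539,200 = $5,096,856.80. Interest = $1,216,376.00.
DOL = $15,636,056.80 ÷ $5,096,856.80 = 3.0678; DFL = $5,096,856.80 ÷ $3,880,480.80 = 1.3135.
DCL = DOL × DFL = 3.0678 × 1.3135 = 4.0296.

4.03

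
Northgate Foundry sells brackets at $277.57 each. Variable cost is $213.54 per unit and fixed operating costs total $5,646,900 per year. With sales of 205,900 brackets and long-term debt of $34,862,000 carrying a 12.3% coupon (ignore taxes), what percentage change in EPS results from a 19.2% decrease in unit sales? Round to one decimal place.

-77.9%

Total contribution margin = 205,900 × $64.03 = $13,183,777.00.
Operating income = contribution − fixed costs = $13,183,777.00 − $5,646,900 = $7,536,877.00.
After interest of $4,288,026.00, pre-tax earnings = $3,248,851.00.
Degree of combined leverage = contribution ÷ (EBIT − I) = $13,183,777.00 ÷ $3,248,851.00 = 4.0580.
%ΔEPS = DCL × %ΔSales = 4.0580 × -19.2% = -77.9%.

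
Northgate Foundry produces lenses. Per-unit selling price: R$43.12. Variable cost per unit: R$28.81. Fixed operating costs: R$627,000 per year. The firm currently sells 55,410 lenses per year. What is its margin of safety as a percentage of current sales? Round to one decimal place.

20.9%

Each unit contributes R$43.12 − R$28.81 = R$14.31. Break-even units = R$627,000 ÷ R$14.31 = 43,815.51; break-even revenue = 43,815.51 × R$43.12 = R$1,889,324.95.
Current sales = 55,410 × R$43.12 = R$2,389,279.20.
Margin of safety = (R$2,389,279.20 − R$1,889,324.95) ÷ R$2,389,279.20 = 20.9%.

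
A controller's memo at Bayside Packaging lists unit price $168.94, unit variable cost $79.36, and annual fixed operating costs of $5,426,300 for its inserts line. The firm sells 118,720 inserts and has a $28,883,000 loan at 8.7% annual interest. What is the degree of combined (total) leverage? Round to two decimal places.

3.94

Total contribution margin = 118,720 × $89.58 = $10,634,937.60.
Subtracting fixed costs: EBIT = $10,634,937.60 − $5,426,300 = $5,208,637.60. Interest = $2,512,821.00, so EBIT − I = $2,695,816.60.
DCL = contribution ÷ (EBIT − I) = $10,634,937.60 ÷ $2,695,816.60 = 3.9450.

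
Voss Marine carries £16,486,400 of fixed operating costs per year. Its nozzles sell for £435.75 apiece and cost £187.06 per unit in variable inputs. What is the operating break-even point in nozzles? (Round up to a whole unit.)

66,293 nozzles

Contribution margin per unit = £435.75 − £187.06 = £248.69.
Break-even volume = fixed costs ÷ CM per unit = £16,486,400 ÷ £248.69 = 66,292.98, so 66,293 nozzles.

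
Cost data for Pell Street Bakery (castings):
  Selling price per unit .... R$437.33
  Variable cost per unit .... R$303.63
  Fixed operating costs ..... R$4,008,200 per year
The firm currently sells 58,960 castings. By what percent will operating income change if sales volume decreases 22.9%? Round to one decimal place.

Total contribution margin = 58,960 × R$133.70 = R$7,882,952.00.
EBIT = R$7,882,952.00 − R$4,008,200 = R$3,874,752.00.
So DOL = total CM / EBIT = R$7,882,952.00 / R$3,874,752.00 = 2.0344.
%ΔEBIT = DOL × %ΔSales = 2.0344 × -22.9% = -46.6%.

-46.6%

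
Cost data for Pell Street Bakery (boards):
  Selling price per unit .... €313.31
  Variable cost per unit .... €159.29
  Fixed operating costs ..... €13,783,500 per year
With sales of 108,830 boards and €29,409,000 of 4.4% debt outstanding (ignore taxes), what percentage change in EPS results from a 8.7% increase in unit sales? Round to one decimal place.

Total contribution margin = 108,830 × €154.02 = €16,761,996.60.
Operating income = contribution − fixed costs = €16,761,996.60 − €13,783,500 = €2,978,496.60.
Interest = €1,293,996.00, so EBIT − I = €1,684,500.60.
Degree of combined leverage = contribution ÷ (EBIT − I) = €16,761,996.60 ÷ €1,684,500.60 = 9.9507.
%ΔEPS = DCL × %ΔSales = 9.9507 × +8.7% = +86.6%.

+86.6%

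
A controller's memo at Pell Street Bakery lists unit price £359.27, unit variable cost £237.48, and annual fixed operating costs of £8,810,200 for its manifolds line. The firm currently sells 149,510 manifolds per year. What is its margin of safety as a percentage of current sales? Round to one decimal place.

Each unit contributes £359.27 − £237.48 = £121.79. Break-even units = £8,810,200 ÷ £121.79 = 72,339.27; break-even revenue = 72,339.27 × £359.27 = £25,989,330.44.
Current sales = 149,510 × £359.27 = £53,714,457.70.
Margin of safety = (£53,714,457.70 − £25,989,330.44) ÷ £53,714,457.70 = 51.6%.

51.6%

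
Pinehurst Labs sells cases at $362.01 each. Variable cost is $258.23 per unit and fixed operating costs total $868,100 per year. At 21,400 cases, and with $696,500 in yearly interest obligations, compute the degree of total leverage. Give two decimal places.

3.38

Contribution at this volume is 21,400 × $103.78 = $2,220,892.00.
EBIT = $2,220,892.00 − $868,100 = $1,352,792.00. Interest = $696,500.00.
DOL = $2,220,892.00 ÷ $1,352,792.00 = 1.6417; DFL = $1,352,792.00 ÷ $656,292.00 = 2.0613.
Combined leverage = 1.6417 × 2.0613 = 3.3840.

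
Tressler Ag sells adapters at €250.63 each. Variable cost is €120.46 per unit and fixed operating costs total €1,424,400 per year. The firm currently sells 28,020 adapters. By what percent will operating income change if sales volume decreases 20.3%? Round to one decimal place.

-33.3%

Contribution at this volume is 28,020 × €130.17 = €3,647,363.40.
Operating income = contribution − fixed costs = €3,647,363.40 − €1,424,400 = €2,222,963.40.
So DOL = total CM / EBIT = €3,647,363.40 / €2,222,963.40 = 1.6408.
Operating income changes by 1.6408 × -20.3% = -33.3%.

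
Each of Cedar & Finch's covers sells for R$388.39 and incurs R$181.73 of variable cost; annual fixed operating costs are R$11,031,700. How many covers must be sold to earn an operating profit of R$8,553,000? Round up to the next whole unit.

Each unit contributes R$388.39 − R$181.73 = R$206.66.
Required volume = (fixed costs + target profit) ÷ CM = (R$11,031,700 + R$8,553,000) ÷ R$206.66 = 94,767.73, so 94,768 covers.

94,768 covers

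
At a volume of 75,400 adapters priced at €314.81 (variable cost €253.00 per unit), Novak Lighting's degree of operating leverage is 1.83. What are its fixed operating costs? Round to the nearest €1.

Contribution at this volume is 75,400 × €61.81 = €4,660,474.00.
Since DOL = CM ÷ EBIT, EBIT = €4,660,474.00 ÷ 1.83 = €2,546,707.10.
Fixed costs = CM − EBIT = €4,660,474.00 − €2,546,707.10 = €2,113,767.

€2,113,767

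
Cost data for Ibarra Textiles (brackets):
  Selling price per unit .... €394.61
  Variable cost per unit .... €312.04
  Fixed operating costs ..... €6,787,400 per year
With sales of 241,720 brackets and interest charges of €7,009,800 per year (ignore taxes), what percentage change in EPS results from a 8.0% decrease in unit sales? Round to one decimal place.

At 241,720 units, contribution = 241,720 × €82.57 = €19,958,820.40.
EBIT = €19,958,820.40 − €6,787,400 = €13,171,420.40.
Interest = €7,009,800.00, so EBIT − I = €6,161,620.40.
DCL = total CM / (EBIT − I) = €19,958,820.40 / €6,161,620.40 = 3.2392.
%ΔEPS = DCL × %ΔSales = 3.2392 × -8.0% = -25.9%.

-25.9%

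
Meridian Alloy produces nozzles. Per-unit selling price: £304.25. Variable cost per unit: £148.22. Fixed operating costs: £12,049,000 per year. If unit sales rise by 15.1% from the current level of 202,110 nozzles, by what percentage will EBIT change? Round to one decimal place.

Total contribution margin = 202,110 × £156.03 = £31,535,223.30.
EBIT = £31,535,223.30 − £12,049,000 = £19,486,223.30.
Degree of operating leverage = £31,535,223.30 / £19,486,223.30 = 1.6183.
So EBIT moves 1.6183 × (+15.1%) = +24.4%.

+24.4%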